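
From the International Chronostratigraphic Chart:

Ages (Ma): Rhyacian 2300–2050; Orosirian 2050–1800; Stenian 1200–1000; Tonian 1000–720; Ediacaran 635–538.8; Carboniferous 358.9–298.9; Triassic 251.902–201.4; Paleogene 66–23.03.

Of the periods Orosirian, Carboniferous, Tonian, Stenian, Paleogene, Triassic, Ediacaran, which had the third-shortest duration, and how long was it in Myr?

Durations: Orosirian 250; Carboniferous 60; Tonian 280; Stenian 200; Paleogene 42.97; Triassic 50.502; Ediacaran 96.2 Myr.
Sorted shortest-first: Paleogene (42.97), Triassic (50.502), Carboniferous (60), Ediacaran (96.2), Stenian (200), Orosirian (250), Tonian (280).
The third shortest is Carboniferous at 60 Myr.

Carboniferous, 60 million years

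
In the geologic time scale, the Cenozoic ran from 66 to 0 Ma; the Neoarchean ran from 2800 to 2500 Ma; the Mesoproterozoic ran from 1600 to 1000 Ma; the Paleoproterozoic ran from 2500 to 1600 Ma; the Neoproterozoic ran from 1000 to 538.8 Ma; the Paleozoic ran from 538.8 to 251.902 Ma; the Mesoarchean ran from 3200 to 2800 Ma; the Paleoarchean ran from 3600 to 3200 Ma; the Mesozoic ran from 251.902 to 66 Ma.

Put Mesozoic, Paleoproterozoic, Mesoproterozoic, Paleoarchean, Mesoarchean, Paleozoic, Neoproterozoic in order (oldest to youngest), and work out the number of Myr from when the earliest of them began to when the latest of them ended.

Paleoarchean, Mesoarchean, Paleoproterozoic, Mesoproterozoic, Neoproterozoic, Paleozoic, Mesozoic; total span 3534 Myr

From the excerpt: Mesozoic 251.902–66; Paleoproterozoic 2500–1600; Mesoproterozoic 1600–1000; Paleoarchean 3600–3200; Mesoarchean 3200–2800; Paleozoic 538.8–251.902; Neoproterozoic 1000–538.8 (Ma).
Larger Ma is earlier, so the oldest is Paleoarchean and the youngest is Mesozoic; oldest to youngest: Paleoarchean, Mesoarchean, Paleoproterozoic, Mesoproterozoic, Neoproterozoic, Paleozoic, Mesozoic.
Oldest start 3600 minus youngest end 66 gives 3534 Myr overall.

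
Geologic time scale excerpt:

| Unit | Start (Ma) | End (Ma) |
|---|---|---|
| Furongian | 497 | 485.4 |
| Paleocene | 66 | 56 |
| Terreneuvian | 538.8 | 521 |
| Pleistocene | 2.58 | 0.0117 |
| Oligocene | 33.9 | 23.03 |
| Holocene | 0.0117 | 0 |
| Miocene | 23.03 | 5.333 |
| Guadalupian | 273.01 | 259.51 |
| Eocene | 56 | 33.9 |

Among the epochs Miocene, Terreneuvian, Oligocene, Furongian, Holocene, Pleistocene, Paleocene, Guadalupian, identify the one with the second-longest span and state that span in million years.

Miocene, 17.697 million years

Start − end for each: Miocene 23.03 − 5.333 = 17.697; Terreneuvian 538.8 − 521 = 17.8; Oligocene 33.9 − 23.03 = 10.87; Furongian 497 − 485.4 = 11.6; Holocene 0.0117 − 0 = 0.0117; Pleistocene 2.58 − 0.0117 = 2.5683; Paleocene 66 − 56 = 10; Guadalupian 273.01 − 259.51 = 13.5.
Ranking these from longest: Terreneuvian > Miocene > Guadalupian > Furongian > Oligocene > Paleocene > Pleistocene > Holocene.
Position 2 in that ranking is Miocene, which lasted 17.697 Myr.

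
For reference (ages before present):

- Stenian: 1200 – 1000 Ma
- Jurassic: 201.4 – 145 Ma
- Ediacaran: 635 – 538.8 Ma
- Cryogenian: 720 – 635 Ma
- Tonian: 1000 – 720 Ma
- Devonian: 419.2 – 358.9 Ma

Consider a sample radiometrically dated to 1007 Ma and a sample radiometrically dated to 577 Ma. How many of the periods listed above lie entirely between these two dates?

2

The older date is 1007 Ma and the younger is 577 Ma.
Periods with start < 1007 and end > 577 Ma: Tonian (1000–720), Cryogenian (720–635).
That is 2 complete periods.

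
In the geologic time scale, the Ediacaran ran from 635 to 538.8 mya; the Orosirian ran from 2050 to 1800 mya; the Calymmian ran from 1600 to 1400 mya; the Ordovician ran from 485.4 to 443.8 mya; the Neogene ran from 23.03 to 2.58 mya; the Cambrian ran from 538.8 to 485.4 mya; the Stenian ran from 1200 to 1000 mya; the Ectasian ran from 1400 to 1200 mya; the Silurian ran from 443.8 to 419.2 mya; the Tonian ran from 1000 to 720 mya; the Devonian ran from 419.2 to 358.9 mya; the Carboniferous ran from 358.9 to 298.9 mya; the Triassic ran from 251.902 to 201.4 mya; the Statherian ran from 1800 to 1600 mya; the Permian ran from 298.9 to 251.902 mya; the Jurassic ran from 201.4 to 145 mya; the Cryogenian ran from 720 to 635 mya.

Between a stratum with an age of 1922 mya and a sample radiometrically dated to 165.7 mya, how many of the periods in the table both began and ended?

14

The older date is 1922 Ma and the younger is 165.7 Ma.
Periods with start < 1922 and end > 165.7 Ma: Statherian (1800–1600), Calymmian (1600–1400), Ectasian (1400–1200), Stenian (1200–1000), Tonian (1000–720), Cryogenian (720–635), Ediacaran (635–538.8), Cambrian (538.8–485.4), Ordovician (485.4–443.8), Silurian (443.8–419.2), Devonian (419.2–358.9), Carboniferous (358.9–298.9), Permian (298.9–251.902), Triassic (251.902–201.4).
That is 14 complete periods.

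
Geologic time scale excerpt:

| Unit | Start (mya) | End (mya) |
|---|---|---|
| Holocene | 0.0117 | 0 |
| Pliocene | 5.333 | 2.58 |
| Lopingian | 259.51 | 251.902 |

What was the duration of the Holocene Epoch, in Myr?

0.0117 million years

0.0117 − 0 = 0.0117 million years.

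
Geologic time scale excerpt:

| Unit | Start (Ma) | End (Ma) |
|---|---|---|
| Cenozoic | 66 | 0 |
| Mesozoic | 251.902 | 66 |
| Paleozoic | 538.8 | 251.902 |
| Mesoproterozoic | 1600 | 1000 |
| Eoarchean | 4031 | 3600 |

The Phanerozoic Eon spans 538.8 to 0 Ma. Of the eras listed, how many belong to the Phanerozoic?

3

Eras inside 538.8–0 Ma: Paleozoic, Mesozoic, Cenozoic — 3 in total.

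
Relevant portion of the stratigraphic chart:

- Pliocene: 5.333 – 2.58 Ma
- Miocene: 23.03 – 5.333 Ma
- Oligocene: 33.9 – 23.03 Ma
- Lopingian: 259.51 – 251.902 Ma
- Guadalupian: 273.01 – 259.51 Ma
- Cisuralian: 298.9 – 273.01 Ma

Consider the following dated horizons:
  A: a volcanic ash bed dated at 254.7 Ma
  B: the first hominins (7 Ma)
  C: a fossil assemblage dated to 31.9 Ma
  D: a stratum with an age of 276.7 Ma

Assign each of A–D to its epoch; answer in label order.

A — Lopingian; B — Miocene; C — Oligocene; D — Cisuralian

A: 254.7 Ma lies in 259.51–251.902 Ma, so Lopingian.
B: 7 Ma lies in 23.03–5.333 Ma, so Miocene.
C: 31.9 Ma lies in 33.9–23.03 Ma, so Oligocene.
D: 276.7 Ma lies in 298.9–273.01 Ma, so Cisuralian.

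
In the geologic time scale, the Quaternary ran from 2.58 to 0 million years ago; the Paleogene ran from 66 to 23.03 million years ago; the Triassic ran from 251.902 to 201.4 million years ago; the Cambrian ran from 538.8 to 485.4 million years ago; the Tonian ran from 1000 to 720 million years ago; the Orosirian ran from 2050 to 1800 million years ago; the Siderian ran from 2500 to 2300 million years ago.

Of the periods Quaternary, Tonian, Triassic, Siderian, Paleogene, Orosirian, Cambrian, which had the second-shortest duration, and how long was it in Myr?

Start − end for each: Quaternary 2.58 − 0 = 2.58; Tonian 1000 − 720 = 280; Triassic 251.902 − 201.4 = 50.502; Siderian 2500 − 2300 = 200; Paleogene 66 − 23.03 = 42.97; Orosirian 2050 − 1800 = 250; Cambrian 538.8 − 485.4 = 53.4.
Ranking these from shortest: Quaternary < Paleogene < Triassic < Cambrian < Siderian < Orosirian < Tonian.
Position 2 in that ranking is Paleogene, which lasted 42.97 Myr.

Paleogene, 42.97 million years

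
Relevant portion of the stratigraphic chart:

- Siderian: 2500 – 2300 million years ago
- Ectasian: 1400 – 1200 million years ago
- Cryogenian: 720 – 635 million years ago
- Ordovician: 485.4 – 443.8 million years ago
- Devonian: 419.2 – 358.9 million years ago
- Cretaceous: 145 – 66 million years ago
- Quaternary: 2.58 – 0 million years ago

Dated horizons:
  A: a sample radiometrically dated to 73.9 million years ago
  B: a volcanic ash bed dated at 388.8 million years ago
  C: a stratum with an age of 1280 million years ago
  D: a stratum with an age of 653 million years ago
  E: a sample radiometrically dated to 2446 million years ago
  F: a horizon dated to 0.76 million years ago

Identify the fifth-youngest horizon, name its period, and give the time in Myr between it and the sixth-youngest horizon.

C, in the Ectasian; 1166 million years to E

Smaller Ma means younger, so youngest first: F 0.76 < A 73.9 < B 388.8 < D 653 < C 1280 < E 2446.
Counting 5 along gives C (1280 Ma); the excerpt puts that inside the Ectasian, 1400–1200 Ma.
Next in line is E (2446 Ma), and 2446 − 1280 = 1166 Myr.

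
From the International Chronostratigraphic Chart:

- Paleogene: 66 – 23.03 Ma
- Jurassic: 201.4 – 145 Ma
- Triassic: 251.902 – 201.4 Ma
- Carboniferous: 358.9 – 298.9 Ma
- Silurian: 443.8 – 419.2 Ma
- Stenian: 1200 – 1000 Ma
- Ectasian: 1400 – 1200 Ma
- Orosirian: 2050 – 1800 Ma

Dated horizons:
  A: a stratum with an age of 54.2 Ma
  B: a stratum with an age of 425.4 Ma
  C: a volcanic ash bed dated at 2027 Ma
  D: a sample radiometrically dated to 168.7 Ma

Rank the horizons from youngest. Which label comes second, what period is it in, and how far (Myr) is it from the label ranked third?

Smaller Ma means younger, so youngest first: A 54.2 < D 168.7 < B 425.4 < C 2027.
Counting 2 along gives D (168.7 Ma); the excerpt puts that inside the Jurassic, 201.4–145 Ma.
Next in line is B (425.4 Ma), and 425.4 − 168.7 = 256.7 Myr.

D, in the Jurassic; 256.7 million years to B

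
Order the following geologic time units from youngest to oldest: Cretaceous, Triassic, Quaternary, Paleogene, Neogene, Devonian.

Era membership (oldest first within each) — Paleozoic: Devonian; Mesozoic: Triassic, Cretaceous; Cenozoic: Paleogene, Neogene, Quaternary. Paleozoic precedes Mesozoic, which precedes Cenozoic. Concatenating the groups in that era order and then reversing gives youngest to oldest.

Quaternary, Neogene, Paleogene, Cretaceous, Triassic, Devonian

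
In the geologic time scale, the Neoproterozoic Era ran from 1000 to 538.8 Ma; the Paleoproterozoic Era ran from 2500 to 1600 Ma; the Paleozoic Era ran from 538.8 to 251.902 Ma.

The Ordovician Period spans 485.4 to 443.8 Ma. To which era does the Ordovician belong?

The Ordovician (485.4–443.8 Ma) lies entirely within 538.8–251.902 Ma, the Paleozoic Era.

Paleozoic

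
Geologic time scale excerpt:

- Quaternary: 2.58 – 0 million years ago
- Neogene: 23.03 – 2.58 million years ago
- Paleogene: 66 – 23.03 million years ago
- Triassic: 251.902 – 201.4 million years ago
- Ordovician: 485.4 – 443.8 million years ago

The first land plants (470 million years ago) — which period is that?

Ordovician

470 Ma lies between 485.4 and 443.8 Ma, so it falls in the Ordovician.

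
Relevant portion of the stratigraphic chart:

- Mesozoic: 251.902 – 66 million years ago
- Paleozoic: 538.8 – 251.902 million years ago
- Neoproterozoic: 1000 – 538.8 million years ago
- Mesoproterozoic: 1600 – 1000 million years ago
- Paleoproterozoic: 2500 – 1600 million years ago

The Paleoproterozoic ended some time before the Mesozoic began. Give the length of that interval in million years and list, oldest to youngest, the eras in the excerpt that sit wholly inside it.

1348.098 million years; Mesoproterozoic, Neoproterozoic, Paleozoic

The Paleoproterozoic closes at 1600 Ma and the Mesozoic opens at 251.902 Ma, so the interval is 1600 − 251.902 = 1348.098 Myr.
An era fits inside if it starts at or after 1600 Ma and ends at or before 251.902 Ma; oldest first that gives Mesoproterozoic, Neoproterozoic, Paleozoic.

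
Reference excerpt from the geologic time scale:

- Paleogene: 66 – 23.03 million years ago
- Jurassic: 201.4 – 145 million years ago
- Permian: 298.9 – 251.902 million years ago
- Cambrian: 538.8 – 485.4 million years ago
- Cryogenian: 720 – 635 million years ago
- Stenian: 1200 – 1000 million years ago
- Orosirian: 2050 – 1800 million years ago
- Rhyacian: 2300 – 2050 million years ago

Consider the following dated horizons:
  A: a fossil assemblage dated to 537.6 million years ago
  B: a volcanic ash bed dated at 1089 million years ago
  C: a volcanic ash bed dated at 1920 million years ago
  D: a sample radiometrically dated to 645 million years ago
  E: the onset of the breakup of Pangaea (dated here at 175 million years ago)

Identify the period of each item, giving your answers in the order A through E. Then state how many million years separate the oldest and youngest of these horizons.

A: 537.6 Ma lies in 538.8–485.4 Ma, so Cambrian.
B: 1089 Ma lies in 1200–1000 Ma, so Stenian.
C: 1920 Ma lies in 2050–1800 Ma, so Orosirian.
D: 645 Ma lies in 720–635 Ma, so Cryogenian.
E: 175 Ma lies in 201.4–145 Ma, so Jurassic.
Oldest = 1920 Ma, youngest = 175 Ma → span 1745 Myr.

A — Cambrian; B — Stenian; C — Orosirian; D — Cryogenian; E — Jurassic; span 1745 million years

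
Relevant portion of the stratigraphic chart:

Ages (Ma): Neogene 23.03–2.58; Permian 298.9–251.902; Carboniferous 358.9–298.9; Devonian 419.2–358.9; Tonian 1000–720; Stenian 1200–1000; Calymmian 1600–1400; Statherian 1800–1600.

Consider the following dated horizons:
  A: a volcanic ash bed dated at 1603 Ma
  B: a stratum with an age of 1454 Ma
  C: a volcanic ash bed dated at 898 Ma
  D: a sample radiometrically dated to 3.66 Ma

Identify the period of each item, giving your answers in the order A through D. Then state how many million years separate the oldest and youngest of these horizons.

A — Statherian; B — Calymmian; C — Tonian; D — Neogene; span 1599.34 million years

A: 1603 Ma lies in 1800–1600 Ma, so Statherian.
B: 1454 Ma lies in 1600–1400 Ma, so Calymmian.
C: 898 Ma lies in 1000–720 Ma, so Tonian.
D: 3.66 Ma lies in 23.03–2.58 Ma, so Neogene.
Oldest = 1603 Ma, youngest = 3.66 Ma → span 1599.34 Myr.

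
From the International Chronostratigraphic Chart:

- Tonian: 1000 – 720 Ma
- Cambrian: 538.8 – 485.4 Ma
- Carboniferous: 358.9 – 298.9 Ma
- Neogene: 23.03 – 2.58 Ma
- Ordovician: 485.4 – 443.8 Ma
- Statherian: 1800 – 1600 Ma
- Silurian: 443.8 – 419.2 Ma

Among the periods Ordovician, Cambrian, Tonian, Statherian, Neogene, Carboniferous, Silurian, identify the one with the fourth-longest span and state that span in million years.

Cambrian, 53.4 million years

Start − end for each: Ordovician 485.4 − 443.8 = 41.6; Cambrian 538.8 − 485.4 = 53.4; Tonian 1000 − 720 = 280; Statherian 1800 − 1600 = 200; Neogene 23.03 − 2.58 = 20.45; Carboniferous 358.9 − 298.9 = 60; Silurian 443.8 − 419.2 = 24.6.
Ranking these from longest: Tonian > Statherian > Carboniferous > Cambrian > Ordovician > Silurian > Neogene.
Position 4 in that ranking is Cambrian, which lasted 53.4 Myr.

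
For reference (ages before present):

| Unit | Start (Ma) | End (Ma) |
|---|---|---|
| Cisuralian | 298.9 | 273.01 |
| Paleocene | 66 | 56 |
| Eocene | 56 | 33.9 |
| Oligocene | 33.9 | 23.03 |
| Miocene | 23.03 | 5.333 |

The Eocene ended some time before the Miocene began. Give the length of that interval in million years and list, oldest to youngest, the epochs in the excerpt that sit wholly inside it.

End of Eocene = 33.9 Ma; start of Miocene = 23.03 Ma.
Gap = 33.9 − 23.03 = 10.87 Myr.
Epochs wholly inside 33.9–23.03 Ma: Oligocene (33.9–23.03).

10.87 million years; Oligocene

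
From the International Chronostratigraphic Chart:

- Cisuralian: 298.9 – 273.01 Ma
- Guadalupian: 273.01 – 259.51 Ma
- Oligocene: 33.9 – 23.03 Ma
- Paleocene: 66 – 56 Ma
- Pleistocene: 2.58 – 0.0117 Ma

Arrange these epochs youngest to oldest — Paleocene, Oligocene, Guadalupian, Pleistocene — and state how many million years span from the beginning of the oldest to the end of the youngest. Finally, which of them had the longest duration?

Start ages (Ma): Guadalupian 273.01, Paleocene 66, Oligocene 33.9, Pleistocene 2.58.
Ordered youngest to oldest: Pleistocene, Oligocene, Paleocene, Guadalupian.
Span = 273.01 − 0.0117 = 272.9983 Myr.
Durations: Guadalupian 13.5, Paleocene 10, Oligocene 10.87, Pleistocene 2.5683 → longest is Guadalupian (13.5 Myr).

Pleistocene → Oligocene → Paleocene → Guadalupian; total span 272.9983 Myr; longest is Guadalupian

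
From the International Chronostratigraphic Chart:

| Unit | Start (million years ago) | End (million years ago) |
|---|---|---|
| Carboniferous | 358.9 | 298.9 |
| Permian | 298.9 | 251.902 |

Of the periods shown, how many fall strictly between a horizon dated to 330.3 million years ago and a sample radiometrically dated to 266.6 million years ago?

0

Checking each listed span, none has both start < 330.3 Ma and end > 266.6 Ma — every period straddles one of the two dates or lies outside them — so the count is 0.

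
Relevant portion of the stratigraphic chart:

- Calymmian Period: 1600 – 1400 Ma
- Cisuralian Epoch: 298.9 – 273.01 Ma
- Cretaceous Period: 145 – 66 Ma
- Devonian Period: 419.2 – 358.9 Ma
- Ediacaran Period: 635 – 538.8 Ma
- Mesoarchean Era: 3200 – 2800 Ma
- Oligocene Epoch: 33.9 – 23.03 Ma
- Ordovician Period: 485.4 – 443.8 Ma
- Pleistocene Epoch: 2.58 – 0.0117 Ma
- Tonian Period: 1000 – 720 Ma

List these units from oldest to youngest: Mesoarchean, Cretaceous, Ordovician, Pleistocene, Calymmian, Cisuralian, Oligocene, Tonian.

Mesoarchean, Calymmian, Tonian, Ordovician, Cisuralian, Cretaceous, Oligocene, Pleistocene

Sorting by start age (descending Ma, since larger Ma = older): Mesoarchean start 3200, Calymmian start 1600, Tonian start 1000, Ordovician start 485.4, Cisuralian start 298.9, Cretaceous start 145, Oligocene start 33.9, Pleistocene start 2.58.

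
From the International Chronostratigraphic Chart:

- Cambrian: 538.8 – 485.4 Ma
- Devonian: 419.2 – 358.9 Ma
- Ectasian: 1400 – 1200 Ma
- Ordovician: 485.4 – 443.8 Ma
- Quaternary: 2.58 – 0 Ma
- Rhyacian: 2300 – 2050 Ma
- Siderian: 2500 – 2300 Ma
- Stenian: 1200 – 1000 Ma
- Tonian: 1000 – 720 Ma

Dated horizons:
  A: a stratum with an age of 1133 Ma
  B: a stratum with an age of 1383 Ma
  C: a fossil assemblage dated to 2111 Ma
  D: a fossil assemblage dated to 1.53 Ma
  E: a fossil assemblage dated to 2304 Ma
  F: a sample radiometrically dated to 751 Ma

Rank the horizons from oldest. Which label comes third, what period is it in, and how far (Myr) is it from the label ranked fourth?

B, in the Ectasian; 250 million years to A

Sorted oldest-first by Ma: E (2304), C (2111), B (1383), A (1133), F (751), D (1.53).
The third oldest is B at 1383 Ma, which lies in 1400–1200 Ma: the Ectasian.
The fourth oldest is A at 1133 Ma; separation = |1383 − 1133| = 250 Myr.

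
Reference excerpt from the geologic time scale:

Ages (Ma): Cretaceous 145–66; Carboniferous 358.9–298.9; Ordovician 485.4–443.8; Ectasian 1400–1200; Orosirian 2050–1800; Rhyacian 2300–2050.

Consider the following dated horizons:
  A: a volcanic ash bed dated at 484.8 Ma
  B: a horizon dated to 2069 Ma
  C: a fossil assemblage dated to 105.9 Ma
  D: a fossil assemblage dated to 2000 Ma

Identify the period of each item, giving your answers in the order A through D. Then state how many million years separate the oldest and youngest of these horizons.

A — Ordovician; B — Rhyacian; C — Cretaceous; D — Orosirian; span 1963.1 million years

Match each age against the start–end ranges in the excerpt: A = 484.8 Ma → Ordovician (485.4–443.8); B = 2069 Ma → Rhyacian (2300–2050); C = 105.9 Ma → Cretaceous (145–66); D = 2000 Ma → Orosirian (2050–1800).
The largest age is 2069 Ma and the smallest is 105.9 Ma; their difference is 1963.1 Myr.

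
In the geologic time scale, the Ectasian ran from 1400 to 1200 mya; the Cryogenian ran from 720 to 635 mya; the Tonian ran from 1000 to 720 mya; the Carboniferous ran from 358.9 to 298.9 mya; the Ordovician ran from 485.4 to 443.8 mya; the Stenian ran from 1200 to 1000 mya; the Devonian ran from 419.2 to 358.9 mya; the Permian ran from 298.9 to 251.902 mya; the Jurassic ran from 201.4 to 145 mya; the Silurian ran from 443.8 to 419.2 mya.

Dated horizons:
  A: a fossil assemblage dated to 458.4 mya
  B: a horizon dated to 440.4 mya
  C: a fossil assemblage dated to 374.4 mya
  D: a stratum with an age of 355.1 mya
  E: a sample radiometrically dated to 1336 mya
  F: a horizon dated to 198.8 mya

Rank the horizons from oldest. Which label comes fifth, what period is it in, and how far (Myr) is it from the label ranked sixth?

D, in the Carboniferous; 156.3 million years to F

Larger Ma means older, so oldest first: E 1336 > A 458.4 > B 440.4 > C 374.4 > D 355.1 > F 198.8.
Counting 5 along gives D (355.1 Ma); the excerpt puts that inside the Carboniferous, 358.9–298.9 Ma.
Next in line is F (198.8 Ma), and 355.1 − 198.8 = 156.3 Myr.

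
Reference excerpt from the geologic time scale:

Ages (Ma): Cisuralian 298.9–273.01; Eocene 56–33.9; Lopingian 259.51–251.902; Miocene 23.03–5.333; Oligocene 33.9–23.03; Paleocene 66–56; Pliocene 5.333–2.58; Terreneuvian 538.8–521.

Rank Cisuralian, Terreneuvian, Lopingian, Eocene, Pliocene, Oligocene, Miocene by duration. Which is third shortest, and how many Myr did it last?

Durations: Cisuralian 25.89; Terreneuvian 17.8; Lopingian 7.608; Eocene 22.1; Pliocene 2.753; Oligocene 10.87; Miocene 17.697 Myr.
Sorted shortest-first: Pliocene (2.753), Lopingian (7.608), Oligocene (10.87), Miocene (17.697), Terreneuvian (17.8), Eocene (22.1), Cisuralian (25.89).
The third shortest is Oligocene at 10.87 Myr.

Oligocene, 10.87 million years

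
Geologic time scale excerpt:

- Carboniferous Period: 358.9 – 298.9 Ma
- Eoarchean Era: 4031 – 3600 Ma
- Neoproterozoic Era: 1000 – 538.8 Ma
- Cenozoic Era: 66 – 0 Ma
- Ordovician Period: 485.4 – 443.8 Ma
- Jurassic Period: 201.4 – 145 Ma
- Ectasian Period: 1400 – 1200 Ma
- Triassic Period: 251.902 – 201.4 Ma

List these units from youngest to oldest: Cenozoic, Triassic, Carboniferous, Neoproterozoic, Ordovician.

Cenozoic, Triassic, Carboniferous, Ordovician, Neoproterozoic

Sorting by start age (ascending Ma, since larger Ma = older): Cenozoic began 66, Triassic began 251.902, Carboniferous began 358.9, Ordovician began 485.4, Neoproterozoic began 1000.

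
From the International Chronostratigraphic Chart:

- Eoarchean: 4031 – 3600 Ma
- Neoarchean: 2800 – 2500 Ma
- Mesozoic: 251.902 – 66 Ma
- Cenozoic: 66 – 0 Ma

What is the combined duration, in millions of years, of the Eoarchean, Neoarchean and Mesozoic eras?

Each duration: Eoarchean = 431; Neoarchean = 300; Mesozoic = 185.902.
Sum: 431 + 300 + 185.902 = 916.902 Myr.

916.902 million years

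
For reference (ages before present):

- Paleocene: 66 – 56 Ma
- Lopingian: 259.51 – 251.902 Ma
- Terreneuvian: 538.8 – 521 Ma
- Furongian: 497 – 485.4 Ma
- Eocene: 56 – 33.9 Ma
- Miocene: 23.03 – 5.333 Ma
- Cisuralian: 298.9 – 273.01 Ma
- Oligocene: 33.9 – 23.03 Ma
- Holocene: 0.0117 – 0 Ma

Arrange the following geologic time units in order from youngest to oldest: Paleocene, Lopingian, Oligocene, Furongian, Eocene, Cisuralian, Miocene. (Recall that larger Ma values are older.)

Miocene → Oligocene → Eocene → Paleocene → Lopingian → Cisuralian → Furongian

Sorting by start age (ascending Ma, since larger Ma = older): Miocene began 23.03, Oligocene began 33.9, Eocene began 56, Paleocene began 66, Lopingian began 259.51, Cisuralian began 298.9, Furongian began 497.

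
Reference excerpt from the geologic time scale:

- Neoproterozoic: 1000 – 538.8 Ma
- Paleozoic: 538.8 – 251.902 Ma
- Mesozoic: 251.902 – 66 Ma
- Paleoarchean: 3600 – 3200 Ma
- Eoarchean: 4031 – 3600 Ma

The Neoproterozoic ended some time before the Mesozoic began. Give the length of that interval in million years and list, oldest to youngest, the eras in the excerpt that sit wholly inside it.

286.898 million years; Paleozoic

The Neoproterozoic closes at 538.8 Ma and the Mesozoic opens at 251.902 Ma, so the interval is 538.8 − 251.902 = 286.898 Myr.
An era fits inside if it starts at or after 538.8 Ma and ends at or before 251.902 Ma; oldest first that gives Paleozoic.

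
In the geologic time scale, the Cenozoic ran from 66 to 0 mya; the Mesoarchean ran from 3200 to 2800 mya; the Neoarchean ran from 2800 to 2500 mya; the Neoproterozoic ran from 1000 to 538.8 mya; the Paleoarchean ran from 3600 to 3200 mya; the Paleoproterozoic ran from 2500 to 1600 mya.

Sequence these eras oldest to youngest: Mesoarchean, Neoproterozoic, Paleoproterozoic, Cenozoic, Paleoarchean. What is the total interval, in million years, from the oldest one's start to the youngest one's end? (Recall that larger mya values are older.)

Paleoarchean, Mesoarchean, Paleoproterozoic, Neoproterozoic, Cenozoic; total span 3600 Myr

Start ages (Ma): Paleoarchean 3600, Mesoarchean 3200, Paleoproterozoic 2500, Neoproterozoic 1000, Cenozoic 66.
Ordered oldest to youngest: Paleoarchean, Mesoarchean, Paleoproterozoic, Neoproterozoic, Cenozoic.
Span = 3600 − 0 = 3600 Myr.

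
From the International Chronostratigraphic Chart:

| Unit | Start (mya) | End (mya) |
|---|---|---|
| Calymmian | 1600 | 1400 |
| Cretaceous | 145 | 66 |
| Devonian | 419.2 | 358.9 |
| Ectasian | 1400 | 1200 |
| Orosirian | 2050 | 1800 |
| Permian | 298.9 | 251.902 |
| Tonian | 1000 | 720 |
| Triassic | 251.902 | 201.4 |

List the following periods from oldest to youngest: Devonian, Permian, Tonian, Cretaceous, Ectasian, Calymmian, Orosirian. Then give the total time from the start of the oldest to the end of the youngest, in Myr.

From the excerpt: Devonian 419.2–358.9; Permian 298.9–251.902; Tonian 1000–720; Cretaceous 145–66; Ectasian 1400–1200; Calymmian 1600–1400; Orosirian 2050–1800 (Ma).
Larger Ma is earlier, so the oldest is Orosirian and the youngest is Cretaceous; oldest to youngest: Orosirian, Calymmian, Ectasian, Tonian, Devonian, Permian, Cretaceous.
Oldest start 2050 minus youngest end 66 gives 1984 Myr overall.

Orosirian, Calymmian, Ectasian, Tonian, Devonian, Permian, Cretaceous; total span 1984 Myr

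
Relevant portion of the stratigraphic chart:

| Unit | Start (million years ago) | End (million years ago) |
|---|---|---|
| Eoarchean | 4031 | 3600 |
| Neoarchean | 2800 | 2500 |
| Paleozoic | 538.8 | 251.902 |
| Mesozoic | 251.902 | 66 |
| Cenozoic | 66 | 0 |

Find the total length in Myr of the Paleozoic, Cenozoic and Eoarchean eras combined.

Each duration: Paleozoic = 286.898; Cenozoic = 66; Eoarchean = 431.
Sum: 286.898 + 66 + 431 = 783.898 Myr.

783.898 million years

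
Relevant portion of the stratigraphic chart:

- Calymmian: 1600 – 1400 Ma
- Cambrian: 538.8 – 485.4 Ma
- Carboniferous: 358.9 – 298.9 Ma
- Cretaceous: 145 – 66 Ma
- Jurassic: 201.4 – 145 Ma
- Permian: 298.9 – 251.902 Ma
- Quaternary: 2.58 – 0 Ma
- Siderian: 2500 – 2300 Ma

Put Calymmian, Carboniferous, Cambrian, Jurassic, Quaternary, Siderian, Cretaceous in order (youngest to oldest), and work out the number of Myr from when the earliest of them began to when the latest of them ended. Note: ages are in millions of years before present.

Start ages (Ma): Siderian 2500, Calymmian 1600, Cambrian 538.8, Carboniferous 358.9, Jurassic 201.4, Cretaceous 145, Quaternary 2.58.
Ordered youngest to oldest: Quaternary, Cretaceous, Jurassic, Carboniferous, Cambrian, Calymmian, Siderian.
Span = 2500 − 0 = 2500 Myr.

Quaternary, Cretaceous, Jurassic, Carboniferous, Cambrian, Calymmian, Siderian; total span 2500 Myr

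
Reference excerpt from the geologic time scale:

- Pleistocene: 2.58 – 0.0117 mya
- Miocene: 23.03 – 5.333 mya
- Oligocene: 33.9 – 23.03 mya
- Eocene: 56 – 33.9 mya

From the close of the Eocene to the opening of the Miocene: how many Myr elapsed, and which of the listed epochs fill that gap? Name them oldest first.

End of Eocene = 33.9 Ma; start of Miocene = 23.03 Ma.
Gap = 33.9 − 23.03 = 10.87 Myr.
Epochs wholly inside 33.9–23.03 Ma: Oligocene (33.9–23.03).

10.87 million years; Oligocene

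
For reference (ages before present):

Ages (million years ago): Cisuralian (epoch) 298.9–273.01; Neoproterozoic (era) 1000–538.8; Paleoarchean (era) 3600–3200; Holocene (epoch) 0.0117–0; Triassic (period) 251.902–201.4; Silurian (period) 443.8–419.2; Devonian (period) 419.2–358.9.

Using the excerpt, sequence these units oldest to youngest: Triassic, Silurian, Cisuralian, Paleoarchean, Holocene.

Sorting by start age (descending Ma, since larger Ma = older): Paleoarchean began 3600, Silurian began 443.8, Cisuralian began 298.9, Triassic began 251.902, Holocene began 0.0117.

Paleoarchean, Silurian, Cisuralian, Triassic, Holocene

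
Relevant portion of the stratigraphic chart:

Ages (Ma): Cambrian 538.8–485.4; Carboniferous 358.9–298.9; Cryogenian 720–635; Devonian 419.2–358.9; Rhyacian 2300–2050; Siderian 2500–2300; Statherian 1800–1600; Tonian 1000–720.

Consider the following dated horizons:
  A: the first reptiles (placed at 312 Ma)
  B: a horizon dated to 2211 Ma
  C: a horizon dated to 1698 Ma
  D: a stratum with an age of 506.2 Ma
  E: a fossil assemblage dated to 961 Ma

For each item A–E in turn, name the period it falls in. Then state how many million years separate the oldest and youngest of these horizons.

A — Carboniferous; B — Rhyacian; C — Statherian; D — Cambrian; E — Tonian; span 1899 million years

Match each age against the start–end ranges in the excerpt: A = 312 Ma → Carboniferous (358.9–298.9); B = 2211 Ma → Rhyacian (2300–2050); C = 1698 Ma → Statherian (1800–1600); D = 506.2 Ma → Cambrian (538.8–485.4); E = 961 Ma → Tonian (1000–720).
The largest age is 2211 Ma and the smallest is 312 Ma; their difference is 1899 Myr.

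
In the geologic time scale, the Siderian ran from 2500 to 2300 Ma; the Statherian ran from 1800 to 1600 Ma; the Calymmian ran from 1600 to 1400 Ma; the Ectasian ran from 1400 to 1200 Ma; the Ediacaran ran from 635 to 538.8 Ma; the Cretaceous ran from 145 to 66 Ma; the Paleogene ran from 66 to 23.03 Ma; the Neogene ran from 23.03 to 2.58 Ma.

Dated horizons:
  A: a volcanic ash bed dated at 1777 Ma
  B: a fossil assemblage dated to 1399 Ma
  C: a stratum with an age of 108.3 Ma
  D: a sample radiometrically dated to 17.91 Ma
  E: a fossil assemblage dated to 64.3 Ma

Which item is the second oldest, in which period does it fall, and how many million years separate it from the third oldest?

B, in the Ectasian; 1290.7 million years to C

Larger Ma means older, so oldest first: A 1777 > B 1399 > C 108.3 > E 64.3 > D 17.91.
Counting 2 along gives B (1399 Ma); the excerpt puts that inside the Ectasian, 1400–1200 Ma.
Next in line is C (108.3 Ma), and 1399 − 108.3 = 1290.7 Myr.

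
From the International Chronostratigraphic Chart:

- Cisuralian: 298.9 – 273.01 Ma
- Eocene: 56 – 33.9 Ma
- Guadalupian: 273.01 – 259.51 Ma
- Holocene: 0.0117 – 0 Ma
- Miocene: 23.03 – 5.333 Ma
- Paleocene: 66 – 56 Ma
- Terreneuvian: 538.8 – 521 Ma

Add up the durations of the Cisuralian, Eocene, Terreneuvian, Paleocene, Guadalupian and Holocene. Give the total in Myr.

Duration is start − end for each: (298.9 − 273.01) + (56 − 33.9) + (538.8 − 521) + (66 − 56) + (273.01 − 259.51) + (0.0117 − 0).
That is 25.89 + 22.1 + 17.8 + 10 + 13.5 + 0.0117, which totals 89.3017 million years.

89.3017 million years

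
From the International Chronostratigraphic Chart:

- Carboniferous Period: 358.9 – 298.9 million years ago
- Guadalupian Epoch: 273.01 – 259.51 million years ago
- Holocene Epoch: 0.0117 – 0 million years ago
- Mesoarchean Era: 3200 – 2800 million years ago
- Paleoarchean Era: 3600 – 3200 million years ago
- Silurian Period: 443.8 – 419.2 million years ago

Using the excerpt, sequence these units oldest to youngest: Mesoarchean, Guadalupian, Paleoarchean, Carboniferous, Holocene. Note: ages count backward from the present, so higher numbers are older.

Paleoarchean, Mesoarchean, Carboniferous, Guadalupian, Holocene

Sorting by start age (descending Ma, since larger Ma = older): Paleoarchean began 3600, Mesoarchean began 3200, Carboniferous began 358.9, Guadalupian began 273.01, Holocene began 0.0117.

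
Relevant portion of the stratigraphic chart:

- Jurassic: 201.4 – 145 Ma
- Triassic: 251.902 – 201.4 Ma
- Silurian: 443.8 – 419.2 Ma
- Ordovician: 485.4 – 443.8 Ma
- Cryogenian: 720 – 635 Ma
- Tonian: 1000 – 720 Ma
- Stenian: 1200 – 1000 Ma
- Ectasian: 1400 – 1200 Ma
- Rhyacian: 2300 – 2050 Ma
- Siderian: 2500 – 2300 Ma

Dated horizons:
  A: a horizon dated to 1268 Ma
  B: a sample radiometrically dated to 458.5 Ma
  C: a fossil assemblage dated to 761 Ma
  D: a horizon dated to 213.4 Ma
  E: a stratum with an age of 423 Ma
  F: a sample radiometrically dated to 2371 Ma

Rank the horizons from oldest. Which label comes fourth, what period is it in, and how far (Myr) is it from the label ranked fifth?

Larger Ma means older, so oldest first: F 2371 > A 1268 > C 761 > B 458.5 > E 423 > D 213.4.
Counting 4 along gives B (458.5 Ma); the excerpt puts that inside the Ordovician, 485.4–443.8 Ma.
Next in line is E (423 Ma), and 458.5 − 423 = 35.5 Myr.

B, in the Ordovician; 35.5 million years to E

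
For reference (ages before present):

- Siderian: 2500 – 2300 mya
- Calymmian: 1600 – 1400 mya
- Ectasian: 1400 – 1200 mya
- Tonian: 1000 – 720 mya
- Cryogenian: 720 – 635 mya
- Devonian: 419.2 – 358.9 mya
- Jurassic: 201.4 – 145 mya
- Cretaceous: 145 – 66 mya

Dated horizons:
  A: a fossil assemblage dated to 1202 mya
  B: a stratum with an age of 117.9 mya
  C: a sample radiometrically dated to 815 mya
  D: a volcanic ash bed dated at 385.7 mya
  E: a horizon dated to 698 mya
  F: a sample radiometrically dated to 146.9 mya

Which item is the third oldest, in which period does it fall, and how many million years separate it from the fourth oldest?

Sorted oldest-first by Ma: A (1202), C (815), E (698), D (385.7), F (146.9), B (117.9).
The third oldest is E at 698 Ma, which lies in 720–635 Ma: the Cryogenian.
The fourth oldest is D at 385.7 Ma; separation = |698 − 385.7| = 312.3 Myr.

E, in the Cryogenian; 312.3 million years to D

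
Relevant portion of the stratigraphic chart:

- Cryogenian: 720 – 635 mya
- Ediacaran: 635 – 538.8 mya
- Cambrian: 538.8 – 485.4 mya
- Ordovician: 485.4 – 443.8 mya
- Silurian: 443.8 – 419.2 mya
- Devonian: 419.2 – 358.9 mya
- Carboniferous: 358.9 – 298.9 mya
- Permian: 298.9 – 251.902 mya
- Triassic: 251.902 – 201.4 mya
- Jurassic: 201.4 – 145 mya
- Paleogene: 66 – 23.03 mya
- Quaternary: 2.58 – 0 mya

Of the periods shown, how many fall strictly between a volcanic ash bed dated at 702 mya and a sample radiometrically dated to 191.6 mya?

8

702 Ma sits inside the Cryogenian (720–635) and 191.6 Ma inside the Jurassic (201.4–145); neither of those is wholly between the two dates.
The listed periods lying completely between them are Ediacaran, Cambrian, Ordovician, Silurian, Devonian, Carboniferous, Permian, Triassic — 8 in all.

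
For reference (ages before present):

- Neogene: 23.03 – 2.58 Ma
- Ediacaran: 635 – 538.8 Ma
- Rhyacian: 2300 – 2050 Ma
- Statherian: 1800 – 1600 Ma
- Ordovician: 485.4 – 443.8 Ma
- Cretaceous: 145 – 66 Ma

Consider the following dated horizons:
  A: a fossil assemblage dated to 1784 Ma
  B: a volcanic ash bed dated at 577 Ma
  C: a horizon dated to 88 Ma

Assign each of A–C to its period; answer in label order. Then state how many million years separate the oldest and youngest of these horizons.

A — Statherian; B — Ediacaran; C — Cretaceous; span 1696 million years

A: 1784 Ma lies in 1800–1600 Ma, so Statherian.
B: 577 Ma lies in 635–538.8 Ma, so Ediacaran.
C: 88 Ma lies in 145–66 Ma, so Cretaceous.
Oldest = 1784 Ma, youngest = 88 Ma → span 1696 Myr.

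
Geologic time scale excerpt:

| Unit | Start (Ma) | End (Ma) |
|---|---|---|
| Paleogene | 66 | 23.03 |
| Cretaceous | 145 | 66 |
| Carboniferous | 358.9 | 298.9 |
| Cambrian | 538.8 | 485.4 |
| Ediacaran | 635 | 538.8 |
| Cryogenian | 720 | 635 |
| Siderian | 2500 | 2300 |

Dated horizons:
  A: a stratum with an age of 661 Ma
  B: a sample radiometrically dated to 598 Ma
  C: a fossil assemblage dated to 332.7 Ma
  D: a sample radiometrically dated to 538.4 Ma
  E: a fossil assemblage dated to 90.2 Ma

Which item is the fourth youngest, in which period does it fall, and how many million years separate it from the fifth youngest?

B, in the Ediacaran; 63 million years to A

Smaller Ma means younger, so youngest first: E 90.2 < C 332.7 < D 538.4 < B 598 < A 661.
Counting 4 along gives B (598 Ma); the excerpt puts that inside the Ediacaran, 635–538.8 Ma.
Next in line is A (661 Ma), and 661 − 598 = 63 Myr.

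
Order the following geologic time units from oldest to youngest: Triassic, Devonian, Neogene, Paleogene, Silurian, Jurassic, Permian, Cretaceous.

Silurian, then Devonian, then Permian, then Triassic, then Jurassic, then Cretaceous, then Paleogene, then Neogene

Group by era (each group listed oldest first) — Paleozoic: Silurian, Devonian, Permian; Mesozoic: Triassic, Jurassic, Cretaceous; Cenozoic: Paleogene, Neogene. The eras run Paleozoic → Mesozoic → Cenozoic. Concatenating the groups in that era order gives oldest to youngest directly.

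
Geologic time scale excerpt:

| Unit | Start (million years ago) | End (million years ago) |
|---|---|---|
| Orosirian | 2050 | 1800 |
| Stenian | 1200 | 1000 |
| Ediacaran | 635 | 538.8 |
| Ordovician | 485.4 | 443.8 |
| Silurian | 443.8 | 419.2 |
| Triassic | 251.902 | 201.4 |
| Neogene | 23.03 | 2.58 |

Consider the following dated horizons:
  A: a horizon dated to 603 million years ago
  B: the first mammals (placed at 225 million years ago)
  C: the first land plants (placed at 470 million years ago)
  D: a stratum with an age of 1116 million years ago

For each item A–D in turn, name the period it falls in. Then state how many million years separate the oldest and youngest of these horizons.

A: 603 Ma lies in 635–538.8 Ma, so Ediacaran.
B: 225 Ma lies in 251.902–201.4 Ma, so Triassic.
C: 470 Ma lies in 485.4–443.8 Ma, so Ordovician.
D: 1116 Ma lies in 1200–1000 Ma, so Stenian.
Oldest = 1116 Ma, youngest = 225 Ma → span 891 Myr.

A — Ediacaran; B — Triassic; C — Ordovician; D — Stenian; span 891 million years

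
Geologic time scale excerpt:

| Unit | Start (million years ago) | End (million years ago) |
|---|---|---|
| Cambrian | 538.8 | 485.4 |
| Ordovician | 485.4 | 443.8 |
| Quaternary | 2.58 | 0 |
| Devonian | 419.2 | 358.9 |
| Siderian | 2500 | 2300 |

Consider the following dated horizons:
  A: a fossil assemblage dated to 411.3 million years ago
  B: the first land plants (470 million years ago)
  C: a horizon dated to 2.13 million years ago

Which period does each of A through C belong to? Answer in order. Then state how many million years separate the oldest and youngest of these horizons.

Match each age against the start–end ranges in the excerpt: A = 411.3 Ma → Devonian (419.2–358.9); B = 470 Ma → Ordovician (485.4–443.8); C = 2.13 Ma → Quaternary (2.58–0).
The largest age is 470 Ma and the smallest is 2.13 Ma; their difference is 467.87 Myr.

A — Devonian; B — Ordovician; C — Quaternary; span 467.87 million years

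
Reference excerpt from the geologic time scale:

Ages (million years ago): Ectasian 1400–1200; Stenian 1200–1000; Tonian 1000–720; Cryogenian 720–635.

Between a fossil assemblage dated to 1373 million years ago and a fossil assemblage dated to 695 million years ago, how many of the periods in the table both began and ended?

2

The older date is 1373 Ma and the younger is 695 Ma.
Periods with start < 1373 and end > 695 Ma: Stenian (1200–1000), Tonian (1000–720).
That is 2 complete periods.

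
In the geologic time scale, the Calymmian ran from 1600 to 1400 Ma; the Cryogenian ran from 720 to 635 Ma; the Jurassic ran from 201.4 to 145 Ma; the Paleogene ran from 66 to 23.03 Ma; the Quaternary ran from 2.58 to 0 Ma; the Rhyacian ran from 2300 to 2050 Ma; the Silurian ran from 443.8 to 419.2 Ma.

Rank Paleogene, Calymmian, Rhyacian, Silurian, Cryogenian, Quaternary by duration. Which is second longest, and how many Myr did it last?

Start − end for each: Paleogene 66 − 23.03 = 42.97; Calymmian 1600 − 1400 = 200; Rhyacian 2300 − 2050 = 250; Silurian 443.8 − 419.2 = 24.6; Cryogenian 720 − 635 = 85; Quaternary 2.58 − 0 = 2.58.
Ranking these from longest: Rhyacian > Calymmian > Cryogenian > Paleogene > Silurian > Quaternary.
Position 2 in that ranking is Calymmian, which lasted 200 Myr.

Calymmian, 200 million years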